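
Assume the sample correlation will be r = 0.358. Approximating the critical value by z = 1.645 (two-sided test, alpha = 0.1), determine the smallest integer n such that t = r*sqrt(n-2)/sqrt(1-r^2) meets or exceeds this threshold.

r√(n−2)/√(1−r²) ≥ 1.645  ⇔  n−2 ≥ (1.645)²·(1−r²)/r²
(1−r²)/r² = (1−0.128164)/0.128164 = 6.8025
n ≥ 2 + 2.706025·6.8025 = 2 + 18.4077 = 20.4077
⌈20.4077⌉ = 21

21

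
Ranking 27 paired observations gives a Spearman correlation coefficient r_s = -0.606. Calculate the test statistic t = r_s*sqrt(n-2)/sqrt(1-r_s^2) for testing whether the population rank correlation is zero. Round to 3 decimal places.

-3.809

t = r_s·√(n−2) / √(1−r_s²) with r_s = -0.606, n = 27
  = -0.606·√25 / √(1 − 0.367236)
  = -0.606·5.000000 / 0.795465
  = -3.030000 / 0.795465 = -3.809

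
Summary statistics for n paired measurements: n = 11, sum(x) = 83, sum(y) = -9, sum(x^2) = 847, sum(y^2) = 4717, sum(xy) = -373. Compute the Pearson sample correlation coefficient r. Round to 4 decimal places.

S_xy = nΣxy − ΣxΣy = 11·(-373) − 83·(-9) = -4103 − (-747) = -3356
S_xx = nΣx² − (Σx)² = 11·847 − 83² = 9317 − 6889 = 2428
S_yy = nΣy² − (Σy)² = 11·4717 − (-9)² = 51887 − 81 = 51806
r = S_xy / √(S_xx·S_yy) = -3356 / √(2428·51806) = -3356 / √125784968 = -3356 / 11215.3898 = -0.2992

-0.2992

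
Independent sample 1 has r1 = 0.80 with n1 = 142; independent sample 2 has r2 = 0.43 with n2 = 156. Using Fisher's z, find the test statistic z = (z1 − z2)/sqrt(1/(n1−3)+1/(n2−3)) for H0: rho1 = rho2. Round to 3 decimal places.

5.451

z1 = atanh(0.80) = 1.098612,  z2 = atanh(0.43) = 0.459897
SE = √(1/(n1−3) + 1/(n2−3)) = √(1/139 + 1/153) = √(0.0071942 + 0.0065359) = √0.0137301 = 0.117176
z = (z1 − z2)/SE = (1.098612 − 0.459897) / 0.117176 = 0.638715 / 0.117176 = 5.451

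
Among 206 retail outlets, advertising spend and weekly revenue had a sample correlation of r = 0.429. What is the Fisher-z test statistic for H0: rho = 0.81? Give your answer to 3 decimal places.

z_r = atanh(0.429) = 0.458670,  z_0 = atanh(0.81) = 1.127029
SE = 1/√(n−3) = 1/√203 = 0.070186
z = (z_r − z_0)/SE = (0.458670 − 1.127029) / 0.070186 = -0.668359 / 0.070186 = -9.523

-9.523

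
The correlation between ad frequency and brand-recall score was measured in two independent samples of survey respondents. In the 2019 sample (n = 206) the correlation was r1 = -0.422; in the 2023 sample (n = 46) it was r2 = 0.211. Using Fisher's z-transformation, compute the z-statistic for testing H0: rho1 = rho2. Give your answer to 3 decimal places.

-3.957

z1 = atanh(-0.422) = -0.450123,  z2 = atanh(0.211) = 0.214218
SE = √(1/(n1−3) + 1/(n2−3)) = √(1/203 + 1/43) = √(0.0049261 + 0.0232558) = √0.0281819 = 0.167875
z = (z1 − z2)/SE = (-0.450123 − 0.214218) / 0.167875 = -0.664341 / 0.167875 = -3.957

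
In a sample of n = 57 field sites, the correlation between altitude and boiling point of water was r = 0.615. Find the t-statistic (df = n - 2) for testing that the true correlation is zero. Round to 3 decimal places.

t = r·√(n−2) / √(1−r²) with r = 0.615, n = 57
  = 0.615·√55 / √(1 − 0.378225)
  = 0.615·7.416198 / 0.788527
  = 4.560962 / 0.788527 = 5.784

5.784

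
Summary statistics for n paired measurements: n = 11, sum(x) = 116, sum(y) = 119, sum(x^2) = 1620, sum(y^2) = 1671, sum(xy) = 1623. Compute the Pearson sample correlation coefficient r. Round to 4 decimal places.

0.9435

Numerator: nΣxy − (Σx)(Σy) = 11·1623 − (116)(119) = 4049
Denominator: √[(nΣx²−(Σx)²)(nΣy²−(Σy)²)]
  nΣx²−(Σx)² = 11·1620 − 13456 = 4364;  nΣy²−(Σy)² = 11·1671 − 14161 = 4220
  √(4364·4220) = √18416080 = 4291.3960
r = 4049 / 4291.3960 = 0.9435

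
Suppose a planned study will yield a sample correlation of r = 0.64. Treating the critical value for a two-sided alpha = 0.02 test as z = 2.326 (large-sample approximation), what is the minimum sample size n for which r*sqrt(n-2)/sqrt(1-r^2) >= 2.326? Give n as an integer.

10

Need r·√(n−2)/√(1−r²) ≥ 2.326
√(n−2) ≥ 2.326·√(1−0.4096) / 0.64 = 2.326·0.768375 / 0.64 = 2.7926
n−2 ≥ 7.7986  ⇒  n ≥ 9.7986
Smallest integer n = 10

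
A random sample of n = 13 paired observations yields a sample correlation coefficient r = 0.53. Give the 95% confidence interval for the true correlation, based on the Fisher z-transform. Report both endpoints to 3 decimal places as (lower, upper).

Fisher z: z_r = atanh(r) = ½·ln((1+0.53)/(1−0.53)) = 0.590145
SE(z) = 1/√(n−3) = 1/√10 = 0.316228
95% ⇒ z* = 1.960; margin = 1.960·0.316228 = 0.619807
CI on z-scale: (-0.029662, 1.209952)
Back-transform: tanh(-0.029662) = -0.029653, tanh(1.209952) = 0.836665

(-0.030, 0.837)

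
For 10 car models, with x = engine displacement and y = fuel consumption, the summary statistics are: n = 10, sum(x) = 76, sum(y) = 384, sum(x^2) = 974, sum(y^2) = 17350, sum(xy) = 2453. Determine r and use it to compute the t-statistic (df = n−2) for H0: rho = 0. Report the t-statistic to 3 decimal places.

S_xy = nΣxy − ΣxΣy = 10·2453 − 76·384 = 24530 − 29184 = -4654
S_xx = nΣx² − (Σx)² = 10·974 − 76² = 9740 − 5776 = 3964
S_yy = nΣy² − (Σy)² = 10·17350 − 384² = 173500 − 147456 = 26044
r = S_xy / √(S_xx·S_yy) = -4654 / √(3964·26044) = -4654 / √103238416 = -4654 / 10160.6307 = -0.4580
t = r·√(n−2)/√(1−r²) = -0.4580·√8 / √(1−0.209764) = -1.295420 / 0.888952 = -1.457

-1.457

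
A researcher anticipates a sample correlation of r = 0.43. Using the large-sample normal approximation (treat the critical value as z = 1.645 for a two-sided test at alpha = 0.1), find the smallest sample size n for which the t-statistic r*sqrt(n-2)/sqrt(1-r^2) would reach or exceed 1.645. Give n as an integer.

r√(n−2)/√(1−r²) ≥ 1.645  ⇔  n−2 ≥ (1.645)²·(1−r²)/r²
(1−r²)/r² = (1−0.1849)/0.1849 = 4.4083
n ≥ 2 + 2.706025·4.4083 = 2 + 11.9290 = 13.9290
⌈13.9290⌉ = 14

14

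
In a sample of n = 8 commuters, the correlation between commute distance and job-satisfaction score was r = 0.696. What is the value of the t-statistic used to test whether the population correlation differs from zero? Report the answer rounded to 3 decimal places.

2.374

t = r·√(n−2) / √(1−r²) with r = 0.696, n = 8
  = 0.696·√6 / √(1 − 0.484416)
  = 0.696·2.449490 / 0.718042
  = 1.704845 / 0.718042 = 2.374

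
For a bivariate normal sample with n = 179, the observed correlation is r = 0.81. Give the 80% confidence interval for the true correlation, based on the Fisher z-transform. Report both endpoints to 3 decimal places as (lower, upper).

(0.774, 0.841)

Fisher z: z_r = atanh(r) = ½·ln((1+0.81)/(1−0.81)) = 1.127029
SE(z) = 1/√(n−3) = 1/√176 = 0.075378
80% ⇒ z* = 1.282; margin = 1.282·0.075378 = 0.096635
CI on z-scale: (1.030394, 1.223664)
Back-transform: tanh(1.030394) = 0.774066, tanh(1.223664) = 0.840732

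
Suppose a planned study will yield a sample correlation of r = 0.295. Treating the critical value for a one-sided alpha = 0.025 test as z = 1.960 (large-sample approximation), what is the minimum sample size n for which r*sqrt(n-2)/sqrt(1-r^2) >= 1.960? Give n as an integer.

43

r√(n−2)/√(1−r²) ≥ 1.960  ⇔  n−2 ≥ (1.960)²·(1−r²)/r²
(1−r²)/r² = (1−0.087025)/0.087025 = 10.4910
n ≥ 2 + 3.8416·10.4910 = 2 + 40.3022 = 42.3022
⌈42.3022⌉ = 43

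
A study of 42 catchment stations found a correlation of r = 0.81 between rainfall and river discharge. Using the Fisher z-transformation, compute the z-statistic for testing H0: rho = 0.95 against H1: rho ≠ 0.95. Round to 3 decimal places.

-4.401

z_r = atanh(0.81) = 1.127029,  z_0 = atanh(0.95) = 1.831781
SE = 1/√(n−3) = 1/√39 = 0.160128
z = (z_r − z_0)/SE = (1.127029 − 1.831781) / 0.160128 = -0.704752 / 0.160128 = -4.401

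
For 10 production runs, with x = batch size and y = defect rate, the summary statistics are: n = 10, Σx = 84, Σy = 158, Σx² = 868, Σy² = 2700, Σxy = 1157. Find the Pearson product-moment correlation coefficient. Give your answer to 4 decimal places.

Numerator: nΣxy − (Σx)(Σy) = 10·1157 − (84)(158) = -1702
Denominator: √[(nΣx²−(Σx)²)(nΣy²−(Σy)²)]
  nΣx²−(Σx)² = 10·868 − 7056 = 1624;  nΣy²−(Σy)² = 10·2700 − 24964 = 2036
  √(1624·2036) = √3306464 = 1818.3685
r = -1702 / 1818.3685 = -0.9360

-0.9360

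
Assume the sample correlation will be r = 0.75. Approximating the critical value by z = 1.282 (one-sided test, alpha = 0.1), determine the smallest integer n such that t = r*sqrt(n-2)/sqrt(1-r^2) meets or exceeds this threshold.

r√(n−2)/√(1−r²) ≥ 1.282  ⇔  n−2 ≥ (1.282)²·(1−r²)/r²
(1−r²)/r² = (1−0.5625)/0.5625 = 0.7778
n ≥ 2 + 1.643524·0.7778 = 2 + 1.2783 = 3.2783
⌈3.2783⌉ = 4

4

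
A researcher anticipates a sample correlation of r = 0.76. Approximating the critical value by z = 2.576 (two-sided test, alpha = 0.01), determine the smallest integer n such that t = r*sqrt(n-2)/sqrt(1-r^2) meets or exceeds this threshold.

r√(n−2)/√(1−r²) ≥ 2.576  ⇔  n−2 ≥ (2.576)²·(1−r²)/r²
(1−r²)/r² = (1−0.5776)/0.5776 = 0.7313
n ≥ 2 + 6.635776·0.7313 = 2 + 4.8527 = 6.8527
⌈6.8527⌉ = 7

7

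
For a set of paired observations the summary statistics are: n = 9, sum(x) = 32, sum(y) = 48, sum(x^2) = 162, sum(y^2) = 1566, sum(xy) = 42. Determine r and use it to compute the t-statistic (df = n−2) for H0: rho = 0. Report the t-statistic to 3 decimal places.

S_xy = nΣxy − ΣxΣy = 9·42 − 32·48 = 378 − 1536 = -1158
S_xx = nΣx² − (Σx)² = 9·162 − 32² = 1458 − 1024 = 434
S_yy = nΣy² − (Σy)² = 9·1566 − 48² = 14094 − 2304 = 11790
r = S_xy / √(S_xx·S_yy) = -1158 / √(434·11790) = -1158 / √5116860 = -1158 / 2262.0477 = -0.5119
t = r·√(n−2)/√(1−r²) = -0.5119·√7 / √(1−0.262042) = -1.354360 / 0.859045 = -1.577

-1.577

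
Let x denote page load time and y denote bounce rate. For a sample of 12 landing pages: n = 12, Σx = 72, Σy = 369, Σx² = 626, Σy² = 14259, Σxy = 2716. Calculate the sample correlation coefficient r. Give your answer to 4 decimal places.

Numerator: nΣxy − (Σx)(Σy) = 12·2716 − (72)(369) = 6024
Denominator: √[(nΣx²−(Σx)²)(nΣy²−(Σy)²)]
  nΣx²−(Σx)² = 12·626 − 5184 = 2328;  nΣy²−(Σy)² = 12·14259 − 136161 = 34947
  √(2328·34947) = √81356616 = 9019.7902
r = 6024 / 9019.7902 = 0.6679

0.6679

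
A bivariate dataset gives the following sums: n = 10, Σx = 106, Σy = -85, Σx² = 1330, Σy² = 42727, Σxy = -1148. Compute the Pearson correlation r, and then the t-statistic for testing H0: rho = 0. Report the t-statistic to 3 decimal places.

Numerator: nΣxy − (Σx)(Σy) = 10·(-1148) − (106)(-85) = -2470
Denominator: √[(nΣx²−(Σx)²)(nΣy²−(Σy)²)]
  nΣx²−(Σx)² = 10·1330 − 11236 = 2064;  nΣy²−(Σy)² = 10·42727 − 7225 = 420045
  √(2064·420045) = √866972880 = 29444.4032
r = -2470 / 29444.4032 = -0.0839
t = r·√(n−2)/√(1−r²) = -0.0839·√8 / √(1−0.007039) = -0.237305 / 0.996474 = -0.238

-0.238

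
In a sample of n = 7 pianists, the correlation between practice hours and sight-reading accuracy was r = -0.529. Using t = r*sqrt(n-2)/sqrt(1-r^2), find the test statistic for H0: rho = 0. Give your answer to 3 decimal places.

-1.394

t = r·√(n−2) / √(1−r²) with r = -0.529, n = 7
  = -0.529·√5 / √(1 − 0.279841)
  = -0.529·2.236068 / 0.848622
  = -1.182880 / 0.848622 = -1.394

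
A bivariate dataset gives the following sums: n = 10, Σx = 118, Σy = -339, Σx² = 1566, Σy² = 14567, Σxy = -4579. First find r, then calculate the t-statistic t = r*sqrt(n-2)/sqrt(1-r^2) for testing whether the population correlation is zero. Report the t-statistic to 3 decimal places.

-3.672

Numerator: nΣxy − (Σx)(Σy) = 10·(-4579) − (118)(-339) = -5788
Denominator: √[(nΣx²−(Σx)²)(nΣy²−(Σy)²)]
  nΣx²−(Σx)² = 10·1566 − 13924 = 1736;  nΣy²−(Σy)² = 10·14567 − 114921 = 30749
  √(1736·30749) = √53380264 = 7306.1798
r = -5788 / 7306.1798 = -0.7922
t = r·√(n−2)/√(1−r²) = -0.7922·√8 / √(1−0.627581) = -2.240680 / 0.610261 = -3.672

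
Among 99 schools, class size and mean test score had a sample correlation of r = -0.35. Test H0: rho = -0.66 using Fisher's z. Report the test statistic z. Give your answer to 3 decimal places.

z_r = atanh(-0.35) = -0.365444,  z_0 = atanh(-0.66) = -0.792814
SE = 1/√(n−3) = 1/√96 = 0.102062
z = (z_r − z_0)/SE = (-0.365444 − (-0.792814)) / 0.102062 = 0.427370 / 0.102062 = 4.187

4.187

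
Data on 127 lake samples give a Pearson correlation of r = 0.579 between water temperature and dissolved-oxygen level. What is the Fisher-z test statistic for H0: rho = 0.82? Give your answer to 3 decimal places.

-5.522

z_r = atanh(0.579) = 0.660957,  z_0 = atanh(0.82) = 1.156817
SE = 1/√(n−3) = 1/√124 = 0.089803
z = (z_r − z_0)/SE = (0.660957 − 1.156817) / 0.089803 = -0.495860 / 0.089803 = -5.522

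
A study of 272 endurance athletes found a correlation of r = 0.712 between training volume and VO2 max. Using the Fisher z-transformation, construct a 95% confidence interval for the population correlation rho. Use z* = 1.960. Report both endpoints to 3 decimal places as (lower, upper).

Fisher z: z_r = atanh(r) = ½·ln((1+0.712)/(1−0.712)) = 0.891229
SE(z) = 1/√(n−3) = 1/√269 = 0.060971
95% ⇒ z* = 1.960; margin = 1.960·0.060971 = 0.119503
CI on z-scale: (0.771726, 1.010732)
Back-transform: tanh(0.771726) = 0.647932, tanh(1.010732) = 0.766065

(0.648, 0.766)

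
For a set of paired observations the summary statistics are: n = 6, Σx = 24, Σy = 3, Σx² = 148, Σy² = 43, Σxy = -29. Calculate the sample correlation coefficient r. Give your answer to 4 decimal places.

-0.8826

Numerator: nΣxy − (Σx)(Σy) = 6·(-29) − (24)(3) = -246
Denominator: √[(nΣx²−(Σx)²)(nΣy²−(Σy)²)]
  nΣx²−(Σx)² = 6·148 − 576 = 312;  nΣy²−(Σy)² = 6·43 − 9 = 249
  √(312·249) = √77688 = 278.7257
r = -246 / 278.7257 = -0.8826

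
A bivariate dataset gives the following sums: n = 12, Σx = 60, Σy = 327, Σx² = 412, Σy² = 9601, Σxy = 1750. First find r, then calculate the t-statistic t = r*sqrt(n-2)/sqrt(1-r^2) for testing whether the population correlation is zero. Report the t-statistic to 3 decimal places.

Numerator: nΣxy − (Σx)(Σy) = 12·1750 − (60)(327) = 1380
Denominator: √[(nΣx²−(Σx)²)(nΣy²−(Σy)²)]
  nΣx²−(Σx)² = 12·412 − 3600 = 1344;  nΣy²−(Σy)² = 12·9601 − 106929 = 8283
  √(1344·8283) = √11132352 = 3336.5179
r = 1380 / 3336.5179 = 0.4136
t = r·√(n−2)/√(1−r²) = 0.4136·√10 / √(1−0.171065) = 1.307918 / 0.910459 = 1.437

1.437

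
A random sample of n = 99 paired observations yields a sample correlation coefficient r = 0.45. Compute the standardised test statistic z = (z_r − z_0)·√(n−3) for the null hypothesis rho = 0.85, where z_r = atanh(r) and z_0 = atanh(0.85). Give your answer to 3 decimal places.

Fisher z: atanh(0.45) = 0.484700, atanh(0.85) = 1.256153
z = (z_r − z_0)·√(n−3) = (0.484700 − 1.256153)·√96 = -0.771453 · 9.797959 = -7.559

-7.559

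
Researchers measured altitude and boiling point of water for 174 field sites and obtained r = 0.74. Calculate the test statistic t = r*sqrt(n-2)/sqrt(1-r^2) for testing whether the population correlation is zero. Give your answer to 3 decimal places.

14.429

1 − r² = 1 − 0.5476 = 0.4524;  √(1−r²) = 0.672607
√(n−2) = √172 = 13.114877
t = r·√(n−2)/√(1−r²) = 0.74 · 13.114877 / 0.672607 = 14.429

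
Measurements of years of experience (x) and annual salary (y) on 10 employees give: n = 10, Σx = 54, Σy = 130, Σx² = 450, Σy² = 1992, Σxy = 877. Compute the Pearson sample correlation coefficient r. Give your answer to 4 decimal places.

0.8001

Numerator: nΣxy − (Σx)(Σy) = 10·877 − (54)(130) = 1750
Denominator: √[(nΣx²−(Σx)²)(nΣy²−(Σy)²)]
  nΣx²−(Σx)² = 10·450 − 2916 = 1584;  nΣy²−(Σy)² = 10·1992 − 16900 = 3020
  √(1584·3020) = √4783680 = 2187.1625
r = 1750 / 2187.1625 = 0.8001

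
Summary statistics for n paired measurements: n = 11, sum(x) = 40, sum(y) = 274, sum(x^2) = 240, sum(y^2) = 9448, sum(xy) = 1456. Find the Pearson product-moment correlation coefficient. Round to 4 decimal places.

0.9230

S_xy = nΣxy − ΣxΣy = 11·1456 − 40·274 = 16016 − 10960 = 5056
S_xx = nΣx² − (Σx)² = 11·240 − 40² = 2640 − 1600 = 1040
S_yy = nΣy² − (Σy)² = 11·9448 − 274² = 103928 − 75076 = 28852
r = S_xy / √(S_xx·S_yy) = 5056 / √(1040·28852) = 5056 / √30006080 = 5056 / 5477.7806 = 0.9230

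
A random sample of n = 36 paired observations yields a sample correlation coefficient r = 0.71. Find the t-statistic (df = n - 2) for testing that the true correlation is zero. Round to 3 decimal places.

1 − r² = 1 − 0.5041 = 0.4959;  √(1−r²) = 0.704202
√(n−2) = √34 = 5.830952
t = r·√(n−2)/√(1−r²) = 0.71 · 5.830952 / 0.704202 = 5.879

5.879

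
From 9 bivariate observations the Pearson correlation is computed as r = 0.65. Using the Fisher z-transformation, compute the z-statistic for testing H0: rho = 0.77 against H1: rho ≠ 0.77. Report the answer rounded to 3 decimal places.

-0.600

z_r = atanh(0.65) = 0.775299,  z_0 = atanh(0.77) = 1.020328
SE = 1/√(n−3) = 1/√6 = 0.408248
z = (z_r − z_0)/SE = (0.775299 − 1.020328) / 0.408248 = -0.245029 / 0.408248 = -0.600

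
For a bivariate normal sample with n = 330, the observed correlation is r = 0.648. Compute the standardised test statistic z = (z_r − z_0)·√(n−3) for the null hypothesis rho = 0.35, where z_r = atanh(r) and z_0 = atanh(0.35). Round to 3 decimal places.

7.349

z_r = atanh(0.648) = 0.771843,  z_0 = atanh(0.35) = 0.365444
SE = 1/√(n−3) = 1/√327 = 0.055300
z = (z_r − z_0)/SE = (0.771843 − 0.365444) / 0.055300 = 0.406399 / 0.055300 = 7.349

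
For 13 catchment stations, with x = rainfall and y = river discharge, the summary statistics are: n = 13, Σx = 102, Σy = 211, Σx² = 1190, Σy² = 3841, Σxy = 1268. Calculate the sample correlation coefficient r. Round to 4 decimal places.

-0.9622

S_xy = nΣxy − ΣxΣy = 13·1268 − 102·211 = 16484 − 21522 = -5038
S_xx = nΣx² − (Σx)² = 13·1190 − 102² = 15470 − 10404 = 5066
S_yy = nΣy² − (Σy)² = 13·3841 − 211² = 49933 − 44521 = 5412
r = S_xy / √(S_xx·S_yy) = -5038 / √(5066·5412) = -5038 / √27417192 = -5038 / 5236.1429 = -0.9622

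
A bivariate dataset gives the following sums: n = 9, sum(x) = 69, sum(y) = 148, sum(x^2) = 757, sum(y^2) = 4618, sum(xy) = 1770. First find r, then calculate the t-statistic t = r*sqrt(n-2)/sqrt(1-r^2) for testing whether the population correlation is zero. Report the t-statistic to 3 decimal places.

Numerator: nΣxy − (Σx)(Σy) = 9·1770 − (69)(148) = 5718
Denominator: √[(nΣx²−(Σx)²)(nΣy²−(Σy)²)]
  nΣx²−(Σx)² = 9·757 − 4761 = 2052;  nΣy²−(Σy)² = 9·4618 − 21904 = 19658
  √(2052·19658) = √40338216 = 6351.2374
r = 5718 / 6351.2374 = 0.9003
t = r·√(n−2)/√(1−r²) = 0.9003·√7 / √(1−0.810540) = 2.381970 / 0.435270 = 5.472

5.472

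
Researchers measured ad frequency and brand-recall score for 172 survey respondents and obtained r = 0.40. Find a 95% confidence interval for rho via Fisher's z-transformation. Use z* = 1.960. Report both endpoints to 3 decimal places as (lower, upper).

Fisher z: z_r = atanh(r) = ½·ln((1+0.40)/(1−0.40)) = 0.423649
SE(z) = 1/√(n−3) = 1/√169 = 0.076923
95% ⇒ z* = 1.960; margin = 1.960·0.076923 = 0.150769
CI on z-scale: (0.272880, 0.574418)
Back-transform: tanh(0.272880) = 0.266303, tanh(0.574418) = 0.518596

(0.266, 0.519)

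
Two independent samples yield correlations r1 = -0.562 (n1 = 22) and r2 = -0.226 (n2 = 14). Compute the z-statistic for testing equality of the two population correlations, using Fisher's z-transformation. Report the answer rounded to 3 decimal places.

-1.071

Fisher z-transforms: z1 = atanh(-0.562) = -0.635752, z2 = atanh(-0.226) = -0.229970; difference d = -0.405782
Var(d) = 1/19 + 1/11 = 0.0526316 + 0.0909091 = 0.1435407
z = d/√Var(d) = -0.405782 / √0.1435407 = -0.405782 / 0.378868 = -1.071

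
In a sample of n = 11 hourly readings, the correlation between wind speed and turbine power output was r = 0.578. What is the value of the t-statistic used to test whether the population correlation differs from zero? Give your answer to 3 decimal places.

2.125

t = r·√(n−2) / √(1−r²) with r = 0.578, n = 11
  = 0.578·√9 / √(1 − 0.334084)
  = 0.578·3.000000 / 0.816037
  = 1.734000 / 0.816037 = 2.125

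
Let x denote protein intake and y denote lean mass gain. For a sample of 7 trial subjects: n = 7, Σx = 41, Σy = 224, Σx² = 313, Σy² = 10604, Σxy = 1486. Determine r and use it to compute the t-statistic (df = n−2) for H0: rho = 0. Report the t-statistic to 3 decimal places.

0.829

S_xy = nΣxy − ΣxΣy = 7·1486 − 41·224 = 10402 − 9184 = 1218
S_xx = nΣx² − (Σx)² = 7·313 − 41² = 2191 − 1681 = 510
S_yy = nΣy² − (Σy)² = 7·10604 − 224² = 74228 − 50176 = 24052
r = S_xy / √(S_xx·S_yy) = 1218 / √(510·24052) = 1218 / √12266520 = 1218 / 3502.3592 = 0.3478
t = r·√(n−2)/√(1−r²) = 0.3478·√5 / √(1−0.120965) = 0.777704 / 0.937569 = 0.829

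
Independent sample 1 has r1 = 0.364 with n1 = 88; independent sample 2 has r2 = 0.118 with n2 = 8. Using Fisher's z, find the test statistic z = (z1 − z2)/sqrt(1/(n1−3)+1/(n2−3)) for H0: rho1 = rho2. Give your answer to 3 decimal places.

z1 = atanh(0.364) = 0.381489,  z2 = atanh(0.118) = 0.118552
SE = √(1/(n1−3) + 1/(n2−3)) = √(1/85 + 1/5) = √(0.0117647 + 0.2000000) = √0.2117647 = 0.460179
z = (z1 − z2)/SE = (0.381489 − 0.118552) / 0.460179 = 0.262937 / 0.460179 = 0.571

0.571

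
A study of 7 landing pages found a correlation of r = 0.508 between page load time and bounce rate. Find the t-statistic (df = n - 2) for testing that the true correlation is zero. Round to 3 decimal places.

t = r·√(n−2) / √(1−r²) with r = 0.508, n = 7
  = 0.508·√5 / √(1 − 0.258064)
  = 0.508·2.236068 / 0.861357
  = 1.135923 / 0.861357 = 1.319

1.319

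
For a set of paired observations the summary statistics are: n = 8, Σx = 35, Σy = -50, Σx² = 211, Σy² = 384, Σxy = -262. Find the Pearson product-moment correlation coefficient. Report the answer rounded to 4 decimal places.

Numerator: nΣxy − (Σx)(Σy) = 8·(-262) − (35)(-50) = -346
Denominator: √[(nΣx²−(Σx)²)(nΣy²−(Σy)²)]
  nΣx²−(Σx)² = 8·211 − 1225 = 463;  nΣy²−(Σy)² = 8·384 − 2500 = 572
  √(463·572) = √264836 = 514.6222
r = -346 / 514.6222 = -0.6723

-0.6723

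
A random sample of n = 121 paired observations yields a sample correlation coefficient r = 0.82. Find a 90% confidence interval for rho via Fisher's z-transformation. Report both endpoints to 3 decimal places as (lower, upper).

(0.764, 0.864)

z_r = atanh(0.82) = 1.156817;  SE = 1/√(n−3) = 1/√118 = 0.092057
z-limits: 1.156817 ± 1.645·0.092057 = 1.156817 ± 0.151434 = [1.005383, 1.308251]
ρ-limits: (tanh 1.005383, tanh 1.308251) = (0.764, 0.864)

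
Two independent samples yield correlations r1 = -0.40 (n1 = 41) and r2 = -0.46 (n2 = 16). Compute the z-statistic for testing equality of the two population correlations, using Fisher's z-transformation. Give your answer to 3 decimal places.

z1 = atanh(-0.40) = -0.423649,  z2 = atanh(-0.46) = -0.497311
SE = √(1/(n1−3) + 1/(n2−3)) = √(1/38 + 1/13) = √(0.0263158 + 0.0769231) = √0.1032389 = 0.321308
z = (z1 − z2)/SE = (-0.423649 − (-0.497311)) / 0.321308 = 0.073662 / 0.321308 = 0.229

0.229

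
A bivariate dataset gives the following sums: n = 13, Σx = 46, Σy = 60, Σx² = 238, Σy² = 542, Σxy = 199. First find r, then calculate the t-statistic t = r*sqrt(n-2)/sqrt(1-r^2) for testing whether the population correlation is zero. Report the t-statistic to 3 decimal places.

S_xy = nΣxy − ΣxΣy = 13·199 − 46·60 = 2587 − 2760 = -173
S_xx = nΣx² − (Σx)² = 13·238 − 46² = 3094 − 2116 = 978
S_yy = nΣy² − (Σy)² = 13·542 − 60² = 7046 − 3600 = 3446
r = S_xy / √(S_xx·S_yy) = -173 / √(978·3446) = -173 / √3370188 = -173 / 1835.8072 = -0.0942
t = r·√(n−2)/√(1−r²) = -0.0942·√11 / √(1−0.008874) = -0.312426 / 0.995553 = -0.314

-0.314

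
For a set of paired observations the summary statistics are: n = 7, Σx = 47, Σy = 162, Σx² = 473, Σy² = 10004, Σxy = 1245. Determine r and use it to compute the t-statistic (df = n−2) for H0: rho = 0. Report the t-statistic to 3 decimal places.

0.359

Numerator: nΣxy − (Σx)(Σy) = 7·1245 − (47)(162) = 1101
Denominator: √[(nΣx²−(Σx)²)(nΣy²−(Σy)²)]
  nΣx²−(Σx)² = 7·473 − 2209 = 1102;  nΣy²−(Σy)² = 7·10004 − 26244 = 43784
  √(1102·43784) = √48249968 = 6946.2197
r = 1101 / 6946.2197 = 0.1585
t = r·√(n−2)/√(1−r²) = 0.1585·√5 / √(1−0.025122) = 0.354417 / 0.987359 = 0.359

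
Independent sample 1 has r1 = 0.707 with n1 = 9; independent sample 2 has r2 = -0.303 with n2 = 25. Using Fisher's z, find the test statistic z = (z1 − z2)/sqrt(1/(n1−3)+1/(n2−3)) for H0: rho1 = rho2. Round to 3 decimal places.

Fisher z-transforms: z1 = atanh(0.707) = 0.881160, z2 = atanh(-0.303) = -0.312820; difference d = 1.193980
Var(d) = 1/6 + 1/22 = 0.1666667 + 0.0454545 = 0.2121212
z = d/√Var(d) = 1.193980 / √0.2121212 = 1.193980 / 0.460566 = 2.592

2.592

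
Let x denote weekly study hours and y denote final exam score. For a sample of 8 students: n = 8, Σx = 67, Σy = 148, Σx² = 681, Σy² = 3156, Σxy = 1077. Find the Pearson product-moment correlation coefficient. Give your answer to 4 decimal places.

Numerator: nΣxy − (Σx)(Σy) = 8·1077 − (67)(148) = -1300
Denominator: √[(nΣx²−(Σx)²)(nΣy²−(Σy)²)]
  nΣx²−(Σx)² = 8·681 − 4489 = 959;  nΣy²−(Σy)² = 8·3156 − 21904 = 3344
  √(959·3344) = √3206896 = 1790.7808
r = -1300 / 1790.7808 = -0.7259

-0.7259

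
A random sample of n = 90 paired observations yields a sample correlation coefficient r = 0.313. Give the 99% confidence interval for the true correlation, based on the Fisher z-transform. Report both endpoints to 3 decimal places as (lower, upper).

Fisher z: z_r = atanh(r) = ½·ln((1+0.313)/(1−0.313)) = 0.323868
SE(z) = 1/√(n−3) = 1/√87 = 0.107211
99% ⇒ z* = 2.576; margin = 2.576·0.107211 = 0.276176
CI on z-scale: (0.047692, 0.600044)
Back-transform: tanh(0.047692) = 0.047656, tanh(0.600044) = 0.537081

(0.048, 0.537)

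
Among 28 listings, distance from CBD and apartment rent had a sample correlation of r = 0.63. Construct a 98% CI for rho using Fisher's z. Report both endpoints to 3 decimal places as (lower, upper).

(0.269, 0.836)

Fisher z: z_r = atanh(r) = ½·ln((1+0.63)/(1−0.63)) = 0.741416
SE(z) = 1/√(n−3) = 1/√25 = 0.200000
98% ⇒ z* = 2.326; margin = 2.326·0.200000 = 0.465200
CI on z-scale: (0.276216, 1.206616)
Back-transform: tanh(0.276216) = 0.269399, tanh(1.206616) = 0.835662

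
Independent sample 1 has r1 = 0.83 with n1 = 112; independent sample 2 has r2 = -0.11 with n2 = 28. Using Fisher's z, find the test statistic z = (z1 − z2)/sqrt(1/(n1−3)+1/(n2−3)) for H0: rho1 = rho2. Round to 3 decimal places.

Fisher z-transforms: z1 = atanh(0.83) = 1.188136, z2 = atanh(-0.11) = -0.110447; difference d = 1.298583
Var(d) = 1/109 + 1/25 = 0.0091743 + 0.0400000 = 0.0491743
z = d/√Var(d) = 1.298583 / √0.0491743 = 1.298583 / 0.221753 = 5.856

5.856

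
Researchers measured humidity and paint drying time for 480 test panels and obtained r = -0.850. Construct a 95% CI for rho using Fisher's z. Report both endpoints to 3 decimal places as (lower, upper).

(-0.873, -0.823)

Fisher z: z_r = atanh(r) = ½·ln((1+(-0.850))/(1−(-0.850))) = -1.256153
SE(z) = 1/√(n−3) = 1/√477 = 0.045787
95% ⇒ z* = 1.960; margin = 1.960·0.045787 = 0.089743
CI on z-scale: (-1.345896, -1.166410)
Back-transform: tanh(-1.345896) = -0.873081, tanh(-1.166410) = -0.823118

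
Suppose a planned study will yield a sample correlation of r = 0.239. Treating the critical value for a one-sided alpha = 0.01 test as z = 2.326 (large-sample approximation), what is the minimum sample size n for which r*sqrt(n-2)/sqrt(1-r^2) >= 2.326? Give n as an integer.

r√(n−2)/√(1−r²) ≥ 2.326  ⇔  n−2 ≥ (2.326)²·(1−r²)/r²
(1−r²)/r² = (1−0.057121)/0.057121 = 16.5067
n ≥ 2 + 5.410276·16.5067 = 2 + 89.3058 = 91.3058
⌈91.3058⌉ = 92

92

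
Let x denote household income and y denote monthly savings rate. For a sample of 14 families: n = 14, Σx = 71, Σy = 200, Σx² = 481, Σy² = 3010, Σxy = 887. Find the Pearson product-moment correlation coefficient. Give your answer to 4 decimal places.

-0.9362

Numerator: nΣxy − (Σx)(Σy) = 14·887 − (71)(200) = -1782
Denominator: √[(nΣx²−(Σx)²)(nΣy²−(Σy)²)]
  nΣx²−(Σx)² = 14·481 − 5041 = 1693;  nΣy²−(Σy)² = 14·3010 − 40000 = 2140
  √(1693·2140) = √3623020 = 1903.4232
r = -1782 / 1903.4232 = -0.9362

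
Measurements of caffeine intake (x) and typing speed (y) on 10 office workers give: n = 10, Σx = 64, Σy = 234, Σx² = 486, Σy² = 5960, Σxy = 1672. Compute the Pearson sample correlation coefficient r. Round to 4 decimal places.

S_xy = nΣxy − ΣxΣy = 10·1672 − 64·234 = 16720 − 14976 = 1744
S_xx = nΣx² − (Σx)² = 10·486 − 64² = 4860 − 4096 = 764
S_yy = nΣy² − (Σy)² = 10·5960 − 234² = 59600 − 54756 = 4844
r = S_xy / √(S_xx·S_yy) = 1744 / √(764·4844) = 1744 / √3700816 = 1744 / 1923.7505 = 0.9066

0.9066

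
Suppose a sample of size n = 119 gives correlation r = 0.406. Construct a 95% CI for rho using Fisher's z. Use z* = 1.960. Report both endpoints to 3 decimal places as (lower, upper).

(0.244, 0.546)

z_r = atanh(0.406) = 0.430812;  SE = 1/√(n−3) = 1/√116 = 0.092848
z-limits: 0.430812 ± 1.960·0.092848 = 0.430812 ± 0.181982 = [0.248830, 0.612794]
ρ-limits: (tanh 0.248830, tanh 0.612794) = (0.244, 0.546)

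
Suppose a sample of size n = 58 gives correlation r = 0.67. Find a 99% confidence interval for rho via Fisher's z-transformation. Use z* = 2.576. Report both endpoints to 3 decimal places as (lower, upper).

(0.433, 0.820)

z_r = atanh(0.67) = 0.810743;  SE = 1/√(n−3) = 1/√55 = 0.134840
z-limits: 0.810743 ± 2.576·0.134840 = 0.810743 ± 0.347348 = [0.463395, 1.158091]
ρ-limits: (tanh 0.463395, tanh 1.158091) = (0.433, 0.820)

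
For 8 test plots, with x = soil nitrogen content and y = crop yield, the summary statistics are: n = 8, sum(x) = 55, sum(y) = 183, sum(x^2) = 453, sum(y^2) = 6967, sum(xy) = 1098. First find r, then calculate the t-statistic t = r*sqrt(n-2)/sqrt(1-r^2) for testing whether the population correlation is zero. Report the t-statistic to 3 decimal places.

Numerator: nΣxy − (Σx)(Σy) = 8·1098 − (55)(183) = -1281
Denominator: √[(nΣx²−(Σx)²)(nΣy²−(Σy)²)]
  nΣx²−(Σx)² = 8·453 − 3025 = 599;  nΣy²−(Σy)² = 8·6967 − 33489 = 22247
  √(599·22247) = √13325953 = 3650.4730
r = -1281 / 3650.4730 = -0.3509
t = r·√(n−2)/√(1−r²) = -0.3509·√6 / √(1−0.123131) = -0.859526 / 0.936413 = -0.918

-0.918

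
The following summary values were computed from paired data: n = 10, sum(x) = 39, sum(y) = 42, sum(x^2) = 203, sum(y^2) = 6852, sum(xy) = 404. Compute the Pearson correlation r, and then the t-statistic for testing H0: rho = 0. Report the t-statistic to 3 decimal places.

S_xy = nΣxy − ΣxΣy = 10·404 − 39·42 = 4040 − 1638 = 2402
S_xx = nΣx² − (Σx)² = 10·203 − 39² = 2030 − 1521 = 509
S_yy = nΣy² − (Σy)² = 10·6852 − 42² = 68520 − 1764 = 66756
r = S_xy / √(S_xx·S_yy) = 2402 / √(509·66756) = 2402 / √33978804 = 2402 / 5829.1341 = 0.4121
t = r·√(n−2)/√(1−r²) = 0.4121·√8 / √(1−0.169826) = 1.165595 / 0.911139 = 1.279

1.279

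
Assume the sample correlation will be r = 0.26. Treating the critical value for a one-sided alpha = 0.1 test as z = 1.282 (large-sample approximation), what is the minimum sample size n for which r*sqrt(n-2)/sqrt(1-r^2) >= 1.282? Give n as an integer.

Need r·√(n−2)/√(1−r²) ≥ 1.282
√(n−2) ≥ 1.282·√(1−0.0676) / 0.26 = 1.282·0.965609 / 0.26 = 4.7612
n−2 ≥ 22.6690  ⇒  n ≥ 24.6690
Smallest integer n = 25

25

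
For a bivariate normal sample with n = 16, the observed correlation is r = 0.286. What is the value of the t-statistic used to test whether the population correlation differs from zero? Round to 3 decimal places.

1.117

t = r·√(n−2) / √(1−r²) with r = 0.286, n = 16
  = 0.286·√14 / √(1 − 0.081796)
  = 0.286·3.741657 / 0.958230
  = 1.070114 / 0.958230 = 1.117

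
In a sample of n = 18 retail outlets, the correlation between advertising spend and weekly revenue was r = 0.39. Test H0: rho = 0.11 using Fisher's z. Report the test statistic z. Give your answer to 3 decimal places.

z_r = atanh(0.39) = 0.411800,  z_0 = atanh(0.11) = 0.110447
SE = 1/√(n−3) = 1/√15 = 0.258199
z = (z_r − z_0)/SE = (0.411800 − 0.110447) / 0.258199 = 0.301353 / 0.258199 = 1.167

1.167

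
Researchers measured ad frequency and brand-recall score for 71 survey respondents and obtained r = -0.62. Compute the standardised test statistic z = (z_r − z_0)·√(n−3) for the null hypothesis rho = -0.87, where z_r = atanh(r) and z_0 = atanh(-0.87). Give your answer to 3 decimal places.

5.014

z_r = atanh(-0.62) = -0.725005,  z_0 = atanh(-0.87) = -1.333080
SE = 1/√(n−3) = 1/√68 = 0.121268
z = (z_r − z_0)/SE = (-0.725005 − (-1.333080)) / 0.121268 = 0.608075 / 0.121268 = 5.014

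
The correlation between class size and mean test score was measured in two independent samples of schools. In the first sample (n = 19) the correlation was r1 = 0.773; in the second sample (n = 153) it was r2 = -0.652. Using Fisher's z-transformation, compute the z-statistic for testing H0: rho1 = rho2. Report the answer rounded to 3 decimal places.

z1 = atanh(0.773) = 1.027739,  z2 = atanh(-0.652) = -0.778770
SE = √(1/(n1−3) + 1/(n2−3)) = √(1/16 + 1/150) = √(0.0625000 + 0.0066667) = √0.0691667 = 0.262996
z = (z1 − z2)/SE = (1.027739 − (-0.778770)) / 0.262996 = 1.806509 / 0.262996 = 6.869

6.869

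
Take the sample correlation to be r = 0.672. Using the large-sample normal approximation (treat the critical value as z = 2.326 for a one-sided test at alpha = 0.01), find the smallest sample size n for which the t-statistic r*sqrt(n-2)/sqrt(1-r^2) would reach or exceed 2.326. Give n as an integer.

Need r·√(n−2)/√(1−r²) ≥ 2.326
√(n−2) ≥ 2.326·√(1−0.451584) / 0.672 = 2.326·0.740551 / 0.672 = 2.5633
n−2 ≥ 6.5705  ⇒  n ≥ 8.5705
Smallest integer n = 9

9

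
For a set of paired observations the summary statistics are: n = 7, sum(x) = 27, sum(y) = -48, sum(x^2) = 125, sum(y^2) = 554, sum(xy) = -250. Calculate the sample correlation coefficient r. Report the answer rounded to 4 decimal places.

-0.9471

Numerator: nΣxy − (Σx)(Σy) = 7·(-250) − (27)(-48) = -454
Denominator: √[(nΣx²−(Σx)²)(nΣy²−(Σy)²)]
  nΣx²−(Σx)² = 7·125 − 729 = 146;  nΣy²−(Σy)² = 7·554 − 2304 = 1574
  √(146·1574) = √229804 = 479.3788
r = -454 / 479.3788 = -0.9471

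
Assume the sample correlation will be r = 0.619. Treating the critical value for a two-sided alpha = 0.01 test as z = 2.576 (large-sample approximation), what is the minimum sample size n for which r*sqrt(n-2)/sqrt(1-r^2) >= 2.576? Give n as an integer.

13

r√(n−2)/√(1−r²) ≥ 2.576  ⇔  n−2 ≥ (2.576)²·(1−r²)/r²
(1−r²)/r² = (1−0.383161)/0.383161 = 1.6099
n ≥ 2 + 6.635776·1.6099 = 2 + 10.6829 = 12.6829
⌈12.6829⌉ = 13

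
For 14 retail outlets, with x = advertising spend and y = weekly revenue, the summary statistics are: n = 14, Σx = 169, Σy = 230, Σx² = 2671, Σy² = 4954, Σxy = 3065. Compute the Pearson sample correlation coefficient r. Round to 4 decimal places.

Numerator: nΣxy − (Σx)(Σy) = 14·3065 − (169)(230) = 4040
Denominator: √[(nΣx²−(Σx)²)(nΣy²−(Σy)²)]
  nΣx²−(Σx)² = 14·2671 − 28561 = 8833;  nΣy²−(Σy)² = 14·4954 − 52900 = 16456
  √(8833·16456) = √145355848 = 12056.3613
r = 4040 / 12056.3613 = 0.3351

0.3351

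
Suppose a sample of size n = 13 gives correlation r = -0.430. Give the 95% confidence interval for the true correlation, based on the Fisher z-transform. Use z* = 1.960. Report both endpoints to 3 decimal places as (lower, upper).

Fisher z: z_r = atanh(r) = ½·ln((1+(-0.430))/(1−(-0.430))) = -0.459897
SE(z) = 1/√(n−3) = 1/√10 = 0.316228
95% ⇒ z* = 1.960; margin = 1.960·0.316228 = 0.619807
CI on z-scale: (-1.079704, 0.159910)
Back-transform: tanh(-1.079704) = -0.793089, tanh(0.159910) = 0.158561

(-0.793, 0.159)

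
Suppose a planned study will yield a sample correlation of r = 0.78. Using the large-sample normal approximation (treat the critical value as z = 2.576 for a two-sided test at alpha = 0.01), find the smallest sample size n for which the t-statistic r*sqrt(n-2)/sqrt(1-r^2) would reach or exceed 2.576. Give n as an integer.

7

Need r·√(n−2)/√(1−r²) ≥ 2.576
√(n−2) ≥ 2.576·√(1−0.6084) / 0.78 = 2.576·0.625780 / 0.78 = 2.0667
n−2 ≥ 4.2712  ⇒  n ≥ 6.2712
Smallest integer n = 7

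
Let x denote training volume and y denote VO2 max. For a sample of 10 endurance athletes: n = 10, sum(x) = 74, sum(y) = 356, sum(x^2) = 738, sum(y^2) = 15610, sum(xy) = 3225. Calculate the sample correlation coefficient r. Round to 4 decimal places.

0.7899

Numerator: nΣxy − (Σx)(Σy) = 10·3225 − (74)(356) = 5906
Denominator: √[(nΣx²−(Σx)²)(nΣy²−(Σy)²)]
  nΣx²−(Σx)² = 10·738 − 5476 = 1904;  nΣy²−(Σy)² = 10·15610 − 126736 = 29364
  √(1904·29364) = √55909056 = 7477.2359
r = 5906 / 7477.2359 = 0.7899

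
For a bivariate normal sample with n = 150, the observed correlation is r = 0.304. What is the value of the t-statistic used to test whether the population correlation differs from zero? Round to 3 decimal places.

t = r·√(n−2) / √(1−r²) with r = 0.304, n = 150
  = 0.304·√148 / √(1 − 0.092416)
  = 0.304·12.165525 / 0.952672
  = 3.698320 / 0.952672 = 3.882

3.882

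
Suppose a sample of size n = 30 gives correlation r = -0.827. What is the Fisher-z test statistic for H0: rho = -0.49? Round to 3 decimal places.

-3.339

Fisher z: atanh(-0.827) = -1.178569, atanh(-0.49) = -0.536060
z = (z_r − z_0)·√(n−3) = (-1.178569 − (-0.536060))·√27 = -0.642509 · 5.196152 = -3.339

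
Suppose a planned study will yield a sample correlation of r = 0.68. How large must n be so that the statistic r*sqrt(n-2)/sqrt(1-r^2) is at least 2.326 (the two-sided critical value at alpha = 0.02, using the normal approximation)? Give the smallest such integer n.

9

r√(n−2)/√(1−r²) ≥ 2.326  ⇔  n−2 ≥ (2.326)²·(1−r²)/r²
(1−r²)/r² = (1−0.4624)/0.4624 = 1.1626
n ≥ 2 + 5.410276·1.1626 = 2 + 6.2900 = 8.2900
⌈8.2900⌉ = 9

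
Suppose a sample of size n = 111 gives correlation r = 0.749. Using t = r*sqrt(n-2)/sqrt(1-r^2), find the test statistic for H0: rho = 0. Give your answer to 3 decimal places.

11.802

1 − r² = 1 − 0.561001 = 0.438999;  √(1−r²) = 0.662570
√(n−2) = √109 = 10.440307
t = r·√(n−2)/√(1−r²) = 0.749 · 10.440307 / 0.662570 = 11.802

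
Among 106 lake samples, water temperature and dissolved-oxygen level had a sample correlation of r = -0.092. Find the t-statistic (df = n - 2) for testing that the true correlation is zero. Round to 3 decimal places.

-0.942

1 − r² = 1 − 0.008464 = 0.991536;  √(1−r²) = 0.995759
√(n−2) = √104 = 10.198039
t = r·√(n−2)/√(1−r²) = -0.092 · 10.198039 / 0.995759 = -0.942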